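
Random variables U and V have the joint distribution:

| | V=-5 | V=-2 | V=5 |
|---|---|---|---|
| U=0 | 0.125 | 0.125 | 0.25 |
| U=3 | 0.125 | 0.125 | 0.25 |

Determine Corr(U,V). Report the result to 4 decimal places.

0.0000

E[U] = 1.5,  E[V] = 0.75
E[UV] = 1.125
Cov(U,V) = E[UV] − E[U]E[V] = 1.125 − (1.5)(0.75) = 0
Var(U) = 2.25,  Var(V) = 19.1875
ρ = 0 / √(2.25·19.1875) ≈ 0.0000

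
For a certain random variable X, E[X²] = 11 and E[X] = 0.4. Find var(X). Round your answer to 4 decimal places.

10.8400

var(X) = 11 − (0.4)² = 10.84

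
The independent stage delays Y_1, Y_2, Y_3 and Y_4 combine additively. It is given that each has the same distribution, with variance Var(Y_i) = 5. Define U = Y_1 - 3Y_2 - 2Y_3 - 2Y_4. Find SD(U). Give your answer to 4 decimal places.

9.4868

By independence, Var(U) = (1)²Var(Y_1) + (-3)²Var(Y_2) + (-2)²Var(Y_3) + (-2)²Var(Y_4)
= (1)²·5 + (-3)²·5 + (-2)²·5 + (-2)²·5 = 90
SD(U) = √90 ≈ 9.4868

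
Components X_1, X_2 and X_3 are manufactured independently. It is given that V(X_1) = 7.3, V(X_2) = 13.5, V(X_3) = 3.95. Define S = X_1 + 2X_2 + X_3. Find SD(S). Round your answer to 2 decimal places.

By independence, V(S) = (1)²V(X_1) + (2)²V(X_2) + (1)²V(X_3)
= (1)²·7.3 + (2)²·13.5 + (1)²·3.95 = 65.25
SD(S) = √65.25 ≈ 8.08

8.08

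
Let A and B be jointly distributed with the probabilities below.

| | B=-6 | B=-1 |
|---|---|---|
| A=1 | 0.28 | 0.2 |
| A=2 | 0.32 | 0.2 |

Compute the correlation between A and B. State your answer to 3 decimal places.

-0.033

E[A] = 1.52,  E[B] = -4
E[AB] = -6.12
Cov(A,B) = E[AB] − E[A]E[B] = -6.12 − (1.52)(-4) = -0.04
var(A) = 0.2496,  var(B) = 6
ρ = -0.04 / √(0.2496·6) ≈ -0.033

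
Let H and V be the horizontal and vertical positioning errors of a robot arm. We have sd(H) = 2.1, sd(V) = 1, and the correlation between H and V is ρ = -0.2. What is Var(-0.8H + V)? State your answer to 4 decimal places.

4.4944

Var(H) = (2.1)² = 4.41;  Var(V) = (1)² = 1
Cov(H,V) = ρ·sd(H)·sd(V) = -0.2·2.1·1 = -0.42
Var(-0.8H + V) = (-0.8)²·Var(H) + (1)²·Var(V) + 2·(-0.8)·(1)·Cov(H,V)
= 0.64·4.41 + 1·1 + -1.6·-0.42 = 4.4944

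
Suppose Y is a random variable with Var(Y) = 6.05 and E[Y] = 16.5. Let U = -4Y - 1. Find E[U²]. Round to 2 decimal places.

E[-4Y - 1] = -4·16.5 − 1 = -67
Var(-4Y - 1) = (-4)²·6.05 = 96.8
E[U²] = Var(U) + (E[U])² = 96.8 + (-67)² = 4585.8

4585.80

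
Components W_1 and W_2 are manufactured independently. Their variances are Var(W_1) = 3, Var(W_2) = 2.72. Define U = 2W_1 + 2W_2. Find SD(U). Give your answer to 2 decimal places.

By independence, Var(U) = (2)²Var(W_1) + (2)²Var(W_2)
= (2)²·3 + (2)²·2.72 = 22.88
SD(U) = √22.88 ≈ 4.78

4.78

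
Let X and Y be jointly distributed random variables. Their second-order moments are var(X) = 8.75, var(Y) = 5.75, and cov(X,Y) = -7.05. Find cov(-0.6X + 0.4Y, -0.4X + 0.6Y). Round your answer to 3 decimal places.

7.146

cov(-0.6X + 0.4Y, -0.4X + 0.6Y) = (-0.6)(-0.4)var(X) + (0.4)(0.6)var(Y) + [(-0.6)(0.6) + (0.4)(-0.4)]cov(X,Y)
= 0.24·8.75 + 0.24·5.75 + -0.52·-7.05 = 7.146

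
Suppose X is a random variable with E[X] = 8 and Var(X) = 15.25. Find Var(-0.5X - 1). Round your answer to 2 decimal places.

3.81

Var(-0.5X - 1) = (-0.5)²·Var(X) = 0.25·15.25 = 3.8125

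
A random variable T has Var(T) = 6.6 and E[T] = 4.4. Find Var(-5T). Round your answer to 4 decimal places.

165.0000

Var(-5T) = (-5)²·Var(T) = 25·6.6 = 165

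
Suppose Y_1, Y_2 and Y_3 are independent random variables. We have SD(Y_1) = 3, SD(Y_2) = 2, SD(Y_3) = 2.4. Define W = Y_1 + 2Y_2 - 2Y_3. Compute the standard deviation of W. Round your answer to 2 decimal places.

Var(Y_1) = 9, Var(Y_2) = 4, Var(Y_3) = 5.76
By independence, Var(W) = (1)²Var(Y_1) + (2)²Var(Y_2) + (-2)²Var(Y_3)
= (1)²·9 + (2)²·4 + (-2)²·5.76 = 48.04
SD(W) = √48.04 ≈ 6.93

6.93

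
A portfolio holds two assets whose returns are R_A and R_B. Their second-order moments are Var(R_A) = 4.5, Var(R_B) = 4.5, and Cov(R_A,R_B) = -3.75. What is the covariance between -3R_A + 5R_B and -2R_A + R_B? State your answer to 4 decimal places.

Cov(-3R_A + 5R_B, -2R_A + R_B) = (-3)(-2)Var(R_A) + (5)(1)Var(R_B) + [(-3)(1) + (5)(-2)]Cov(R_A,R_B)
= 6·4.5 + 5·4.5 + -13·-3.75 = 98.25

98.2500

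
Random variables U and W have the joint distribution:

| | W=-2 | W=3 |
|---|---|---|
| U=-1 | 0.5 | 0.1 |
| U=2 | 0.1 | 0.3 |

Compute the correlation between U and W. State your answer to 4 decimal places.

0.5833

E[U] = 0.2,  E[W] = 0
E[UW] = 2.1
cov(U,W) = E[UW] − E[U]E[W] = 2.1 − (0.2)(0) = 2.1
var(U) = 2.16,  var(W) = 6
ρ = 2.1 / √(2.16·6) ≈ 0.5833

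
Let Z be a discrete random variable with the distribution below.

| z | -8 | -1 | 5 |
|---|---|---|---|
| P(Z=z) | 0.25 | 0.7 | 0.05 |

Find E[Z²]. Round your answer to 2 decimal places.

17.95

E[Z²] = (-8)²(0.25) + (-1)²(0.7) + (5)²(0.05) = 17.95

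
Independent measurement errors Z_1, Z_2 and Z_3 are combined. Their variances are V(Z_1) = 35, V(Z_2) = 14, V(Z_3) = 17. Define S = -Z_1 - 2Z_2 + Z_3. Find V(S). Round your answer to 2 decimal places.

By independence, V(S) = (-1)²V(Z_1) + (-2)²V(Z_2) + (1)²V(Z_3)
= (-1)²·35 + (-2)²·14 + (1)²·17 = 108

108.00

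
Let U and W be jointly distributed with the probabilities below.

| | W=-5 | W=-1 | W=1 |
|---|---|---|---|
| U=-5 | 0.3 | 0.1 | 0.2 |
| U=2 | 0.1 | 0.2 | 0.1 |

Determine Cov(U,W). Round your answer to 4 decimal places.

E[U] = -2.2,  E[W] = -2
E[UW] = 5.8
Cov(U,W) = E[UW] − E[U]E[W] = 5.8 − (-2.2)(-2) = 1.4

1.4000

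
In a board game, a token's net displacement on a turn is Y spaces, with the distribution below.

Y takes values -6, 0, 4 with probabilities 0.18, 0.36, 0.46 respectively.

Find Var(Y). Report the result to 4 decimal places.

E[Y] = (-6)(0.18) + (0)(0.36) + (4)(0.46) = 0.76
E[Y²] = (-6)²(0.18) + (0)²(0.36) + (4)²(0.46) = 13.84
Var(Y) = E[Y²] − (E[Y])² = 13.84 − (0.76)² = 13.2624

13.2624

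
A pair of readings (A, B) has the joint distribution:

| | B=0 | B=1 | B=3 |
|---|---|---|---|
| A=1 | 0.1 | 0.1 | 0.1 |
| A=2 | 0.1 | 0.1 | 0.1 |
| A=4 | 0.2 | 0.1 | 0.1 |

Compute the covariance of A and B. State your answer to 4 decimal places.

E[A] = 2.5,  E[B] = 1.2
E[AB] = 2.8
Cov(A,B) = E[AB] − E[A]E[B] = 2.8 − (2.5)(1.2) = -0.2

-0.2000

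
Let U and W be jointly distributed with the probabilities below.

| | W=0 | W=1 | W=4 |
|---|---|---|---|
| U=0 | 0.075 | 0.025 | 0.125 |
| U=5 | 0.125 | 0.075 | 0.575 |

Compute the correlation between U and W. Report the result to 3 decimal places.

0.180

E[U] = 3.875,  E[W] = 2.9
E[UW] = 11.875
Cov(U,W) = E[UW] − E[U]E[W] = 11.875 − (3.875)(2.9) = 0.6375
Var(U) = 4.359375,  Var(W) = 2.89
ρ = 0.6375 / √(4.359375·2.89) ≈ 0.180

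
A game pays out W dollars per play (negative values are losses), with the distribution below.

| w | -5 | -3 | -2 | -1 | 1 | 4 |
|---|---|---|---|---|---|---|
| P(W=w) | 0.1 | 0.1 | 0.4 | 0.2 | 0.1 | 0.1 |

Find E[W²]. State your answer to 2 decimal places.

E[W²] = (-5)²(0.1) + (-3)²(0.1) + (-2)²(0.4) + (-1)²(0.2) + (1)²(0.1) + (4)²(0.1) = 6.9

6.90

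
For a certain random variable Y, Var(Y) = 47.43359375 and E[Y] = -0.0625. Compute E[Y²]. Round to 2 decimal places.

E[Y²] = Var(Y) + (E[Y])² = 47.43359375 + (-0.0625)² = 47.4375

47.44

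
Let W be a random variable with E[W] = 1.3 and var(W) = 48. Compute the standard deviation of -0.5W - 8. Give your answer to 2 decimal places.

var(-0.5W - 8) = (-0.5)²·48 = 12
SD(-0.5W - 8) = √12 ≈ 3.46

3.46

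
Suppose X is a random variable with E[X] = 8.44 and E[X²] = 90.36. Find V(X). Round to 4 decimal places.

V(X) = 90.36 − (8.44)² = 19.1264

19.1264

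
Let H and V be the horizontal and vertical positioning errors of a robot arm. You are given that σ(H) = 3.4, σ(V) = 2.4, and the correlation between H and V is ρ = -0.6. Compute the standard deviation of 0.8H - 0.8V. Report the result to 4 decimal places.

4.1655

Var(H) = (3.4)² = 11.56;  Var(V) = (2.4)² = 5.76
Cov(H,V) = ρ·σ(H)·σ(V) = -0.6·3.4·2.4 = -4.896
Var(0.8H - 0.8V) = (0.8)²·Var(H) + (-0.8)²·Var(V) + 2·(0.8)·(-0.8)·Cov(H,V)
= 0.64·11.56 + 0.64·5.76 + -1.28·-4.896 = 17.35168
σ(0.8H - 0.8V) = √17.35168 ≈ 4.1655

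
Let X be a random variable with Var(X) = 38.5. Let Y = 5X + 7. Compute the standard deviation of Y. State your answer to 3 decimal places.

31.024

Var(5X + 7) = (5)²·38.5 = 962.5
SD(Y) = √962.5 ≈ 31.024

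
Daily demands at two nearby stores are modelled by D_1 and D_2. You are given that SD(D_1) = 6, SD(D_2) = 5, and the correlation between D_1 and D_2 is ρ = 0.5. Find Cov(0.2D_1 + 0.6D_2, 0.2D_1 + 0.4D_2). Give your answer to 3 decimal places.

Var(D_1) = (6)² = 36;  Var(D_2) = (5)² = 25
Cov(D_1,D_2) = ρ·SD(D_1)·SD(D_2) = 0.5·6·5 = 15
Cov(0.2D_1 + 0.6D_2, 0.2D_1 + 0.4D_2) = (0.2)(0.2)Var(D_1) + (0.6)(0.4)Var(D_2) + [(0.2)(0.4) + (0.6)(0.2)]Cov(D_1,D_2)
= 0.04·36 + 0.24·25 + 0.2·15 = 10.44

10.440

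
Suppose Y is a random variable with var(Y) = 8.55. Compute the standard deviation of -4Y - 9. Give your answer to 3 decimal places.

var(-4Y - 9) = (-4)²·8.55 = 136.8
SD(-4Y - 9) = √136.8 ≈ 11.696

11.696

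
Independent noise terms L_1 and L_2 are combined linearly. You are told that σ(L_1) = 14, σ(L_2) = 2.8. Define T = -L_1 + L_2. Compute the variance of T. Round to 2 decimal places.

203.84

var(L_1) = 196, var(L_2) = 7.84
By independence, var(T) = (-1)²var(L_1) + (1)²var(L_2)
= (-1)²·196 + (1)²·7.84 = 203.84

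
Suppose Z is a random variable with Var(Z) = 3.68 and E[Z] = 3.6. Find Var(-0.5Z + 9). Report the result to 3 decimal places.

0.920

Var(-0.5Z + 9) = (-0.5)²·Var(Z) = 0.25·3.68 = 0.92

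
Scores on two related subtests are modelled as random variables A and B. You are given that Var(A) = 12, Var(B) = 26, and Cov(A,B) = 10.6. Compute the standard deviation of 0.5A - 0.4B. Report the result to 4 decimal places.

Var(0.5A - 0.4B) = (0.5)²·Var(A) + (-0.4)²·Var(B) + 2·(0.5)·(-0.4)·Cov(A,B)
= 0.25·12 + 0.16·26 + -0.4·10.6 = 2.92
SD(0.5A - 0.4B) = √2.92 ≈ 1.7088

1.7088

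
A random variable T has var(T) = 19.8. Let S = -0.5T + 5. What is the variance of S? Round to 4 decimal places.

4.9500

var(-0.5T + 5) = (-0.5)²·var(T) = 0.25·19.8 = 4.95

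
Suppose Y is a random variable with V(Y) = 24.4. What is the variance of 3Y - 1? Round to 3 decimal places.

V(3Y - 1) = (3)²·V(Y) = 9·24.4 = 219.6

219.600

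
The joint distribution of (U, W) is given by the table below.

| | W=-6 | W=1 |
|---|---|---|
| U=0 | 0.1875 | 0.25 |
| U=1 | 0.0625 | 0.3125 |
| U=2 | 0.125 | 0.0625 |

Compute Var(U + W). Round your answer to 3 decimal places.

11.609

E[U] = 0.75,  E[W] = -1.625,  E[UW] = -1.4375
Var(U) = 1.125 − (0.75)² = 0.5625;  Var(W) = 14.125 − (-1.625)² = 11.484375
cov(U,W) = -1.4375 − (0.75)(-1.625) = -0.21875
Var(U + W) = (1)²·0.5625 + (1)²·11.484375 + 2·(1)·(1)·-0.21875 = 11.609375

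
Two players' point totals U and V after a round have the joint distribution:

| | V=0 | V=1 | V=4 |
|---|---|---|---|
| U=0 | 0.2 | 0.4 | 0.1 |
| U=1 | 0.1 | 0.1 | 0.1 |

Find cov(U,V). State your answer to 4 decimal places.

E[U] = 0.3,  E[V] = 1.3
E[UV] = 0.5
cov(U,V) = E[UV] − E[U]E[V] = 0.5 − (0.3)(1.3) = 0.11

0.1100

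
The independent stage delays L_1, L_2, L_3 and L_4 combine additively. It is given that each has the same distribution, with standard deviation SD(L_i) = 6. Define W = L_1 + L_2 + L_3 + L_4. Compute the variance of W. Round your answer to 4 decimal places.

Var(L_i) = (6)² = 36
By independence, Var(W) = (1)²Var(L_1) + (1)²Var(L_2) + (1)²Var(L_3) + (1)²Var(L_4)
= (1)²·36 + (1)²·36 + (1)²·36 + (1)²·36 = 144

144.0000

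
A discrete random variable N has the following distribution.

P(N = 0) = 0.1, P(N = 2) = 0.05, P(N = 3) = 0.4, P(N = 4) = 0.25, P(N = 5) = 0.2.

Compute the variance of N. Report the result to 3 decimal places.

E[N] = (0)(0.1) + (2)(0.05) + (3)(0.4) + (4)(0.25) + (5)(0.2) = 3.3
E[N²] = (0)²(0.1) + (2)²(0.05) + (3)²(0.4) + (4)²(0.25) + (5)²(0.2) = 12.8
Var(N) = E[N²] − (E[N])² = 12.8 − (3.3)² = 1.91

1.910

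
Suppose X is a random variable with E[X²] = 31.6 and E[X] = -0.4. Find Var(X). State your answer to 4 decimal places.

31.4400

Var(X) = 31.6 − (-0.4)² = 31.44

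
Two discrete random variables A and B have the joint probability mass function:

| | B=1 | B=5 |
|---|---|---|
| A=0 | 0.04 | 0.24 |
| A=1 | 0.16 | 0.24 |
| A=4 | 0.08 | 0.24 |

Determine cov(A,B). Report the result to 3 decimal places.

E[A] = 1.68,  E[B] = 3.88
E[AB] = 6.48
cov(A,B) = E[AB] − E[A]E[B] = 6.48 − (1.68)(3.88) = -0.0384

-0.038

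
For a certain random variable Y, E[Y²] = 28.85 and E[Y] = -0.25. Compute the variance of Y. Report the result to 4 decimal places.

28.7875

V(Y) = 28.85 − (-0.25)² = 28.7875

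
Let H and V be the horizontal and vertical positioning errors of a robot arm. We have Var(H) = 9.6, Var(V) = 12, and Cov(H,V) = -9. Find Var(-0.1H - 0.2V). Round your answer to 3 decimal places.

Var(-0.1H - 0.2V) = (-0.1)²·Var(H) + (-0.2)²·Var(V) + 2·(-0.1)·(-0.2)·Cov(H,V)
= 0.01·9.6 + 0.04·12 + 0.04·-9 = 0.216

0.216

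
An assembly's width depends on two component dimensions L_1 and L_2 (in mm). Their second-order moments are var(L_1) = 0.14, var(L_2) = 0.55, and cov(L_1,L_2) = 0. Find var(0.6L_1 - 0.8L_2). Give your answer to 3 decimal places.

var(0.6L_1 - 0.8L_2) = (0.6)²·var(L_1) + (-0.8)²·var(L_2) + 2·(0.6)·(-0.8)·cov(L_1,L_2)
= 0.36·0.14 + 0.64·0.55 + -0.96·0 = 0.4024

0.402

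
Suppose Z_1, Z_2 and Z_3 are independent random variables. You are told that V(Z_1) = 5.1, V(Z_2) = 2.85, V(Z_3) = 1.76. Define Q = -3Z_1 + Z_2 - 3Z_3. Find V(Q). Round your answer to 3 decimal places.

64.590

By independence, V(Q) = (-3)²V(Z_1) + (1)²V(Z_2) + (-3)²V(Z_3)
= (-3)²·5.1 + (1)²·2.85 + (-3)²·1.76 = 64.59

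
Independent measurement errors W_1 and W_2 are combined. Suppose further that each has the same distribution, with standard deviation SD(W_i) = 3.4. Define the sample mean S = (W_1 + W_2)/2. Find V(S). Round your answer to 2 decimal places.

5.78

V(W_i) = (3.4)² = 11.56
By independence, V(S) = (0.5)²V(W_1) + (0.5)²V(W_2)
= (0.5)²·11.56 + (0.5)²·11.56 = 5.78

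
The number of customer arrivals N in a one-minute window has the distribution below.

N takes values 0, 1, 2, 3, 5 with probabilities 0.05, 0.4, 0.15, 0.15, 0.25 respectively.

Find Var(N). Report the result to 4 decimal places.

2.8400

E[N] = (0)(0.05) + (1)(0.4) + (2)(0.15) + (3)(0.15) + (5)(0.25) = 2.4
E[N²] = (0)²(0.05) + (1)²(0.4) + (2)²(0.15) + (3)²(0.15) + (5)²(0.25) = 8.6
Var(N) = E[N²] − (E[N])² = 8.6 − (2.4)² = 2.84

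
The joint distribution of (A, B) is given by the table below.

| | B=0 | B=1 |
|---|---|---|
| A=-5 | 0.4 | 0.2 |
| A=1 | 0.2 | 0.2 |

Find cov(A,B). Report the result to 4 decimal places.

0.2400

E[A] = -2.6,  E[B] = 0.4
E[AB] = -0.8
cov(A,B) = E[AB] − E[A]E[B] = -0.8 − (-2.6)(0.4) = 0.24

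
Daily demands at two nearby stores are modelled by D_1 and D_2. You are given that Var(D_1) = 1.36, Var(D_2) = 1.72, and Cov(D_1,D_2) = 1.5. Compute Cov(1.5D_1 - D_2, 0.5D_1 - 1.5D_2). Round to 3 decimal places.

-0.525

Cov(1.5D_1 - D_2, 0.5D_1 - 1.5D_2) = (1.5)(0.5)Var(D_1) + (-1)(-1.5)Var(D_2) + [(1.5)(-1.5) + (-1)(0.5)]Cov(D_1,D_2)
= 0.75·1.36 + 1.5·1.72 + -2.75·1.5 = -0.525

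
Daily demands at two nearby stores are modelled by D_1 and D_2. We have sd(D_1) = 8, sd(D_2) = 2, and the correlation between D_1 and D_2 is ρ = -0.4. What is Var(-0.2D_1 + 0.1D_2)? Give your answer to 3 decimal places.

2.856

Var(D_1) = (8)² = 64;  Var(D_2) = (2)² = 4
Cov(D_1,D_2) = ρ·sd(D_1)·sd(D_2) = -0.4·8·2 = -6.4
Var(-0.2D_1 + 0.1D_2) = (-0.2)²·Var(D_1) + (0.1)²·Var(D_2) + 2·(-0.2)·(0.1)·Cov(D_1,D_2)
= 0.04·64 + 0.01·4 + -0.04·-6.4 = 2.856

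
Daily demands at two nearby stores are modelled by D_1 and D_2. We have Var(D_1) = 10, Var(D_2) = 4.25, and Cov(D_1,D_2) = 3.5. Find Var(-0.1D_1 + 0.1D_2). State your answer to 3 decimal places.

Var(-0.1D_1 + 0.1D_2) = (-0.1)²·Var(D_1) + (0.1)²·Var(D_2) + 2·(-0.1)·(0.1)·Cov(D_1,D_2)
= 0.01·10 + 0.01·4.25 + -0.02·3.5 = 0.0725

0.073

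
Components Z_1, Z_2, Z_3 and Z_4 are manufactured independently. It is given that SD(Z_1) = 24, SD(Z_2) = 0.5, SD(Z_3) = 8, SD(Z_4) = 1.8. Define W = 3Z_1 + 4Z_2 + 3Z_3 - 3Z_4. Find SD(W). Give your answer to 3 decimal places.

var(Z_1) = 576, var(Z_2) = 0.25, var(Z_3) = 64, var(Z_4) = 3.24
By independence, var(W) = (3)²var(Z_1) + (4)²var(Z_2) + (3)²var(Z_3) + (-3)²var(Z_4)
= (3)²·576 + (4)²·0.25 + (3)²·64 + (-3)²·3.24 = 5793.16
SD(W) = √5793.16 ≈ 76.113

76.113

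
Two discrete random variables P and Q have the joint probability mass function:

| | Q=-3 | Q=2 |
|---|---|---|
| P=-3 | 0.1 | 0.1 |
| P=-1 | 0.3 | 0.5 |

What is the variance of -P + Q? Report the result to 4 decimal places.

E[P] = -1.4,  E[Q] = 0,  E[PQ] = 0.2
Var(P) = 2.6 − (-1.4)² = 0.64;  Var(Q) = 6 − (0)² = 6
Cov(P,Q) = 0.2 − (-1.4)(0) = 0.2
Var(-P + Q) = (-1)²·0.64 + (1)²·6 + 2·(-1)·(1)·0.2 = 6.24

6.2400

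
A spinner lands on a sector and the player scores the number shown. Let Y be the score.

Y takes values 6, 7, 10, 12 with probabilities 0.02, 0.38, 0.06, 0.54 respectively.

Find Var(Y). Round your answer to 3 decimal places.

5.880

E[Y] = (6)(0.02) + (7)(0.38) + (10)(0.06) + (12)(0.54) = 9.86
E[Y²] = (6)²(0.02) + (7)²(0.38) + (10)²(0.06) + (12)²(0.54) = 103.1
Var(Y) = E[Y²] − (E[Y])² = 103.1 − (9.86)² = 5.8804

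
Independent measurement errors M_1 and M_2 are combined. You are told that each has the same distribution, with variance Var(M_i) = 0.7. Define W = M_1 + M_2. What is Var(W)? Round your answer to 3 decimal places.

1.400

By independence, Var(W) = (1)²Var(M_1) + (1)²Var(M_2)
= (1)²·0.7 + (1)²·0.7 = 1.4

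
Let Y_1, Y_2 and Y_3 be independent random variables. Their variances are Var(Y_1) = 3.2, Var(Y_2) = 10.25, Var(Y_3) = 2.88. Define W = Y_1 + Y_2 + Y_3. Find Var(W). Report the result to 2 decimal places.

16.33

By independence, Var(W) = (1)²Var(Y_1) + (1)²Var(Y_2) + (1)²Var(Y_3)
= (1)²·3.2 + (1)²·10.25 + (1)²·2.88 = 16.33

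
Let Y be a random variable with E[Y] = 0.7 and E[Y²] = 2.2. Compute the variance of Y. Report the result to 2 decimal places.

Var(Y) = 2.2 − (0.7)² = 1.71

1.71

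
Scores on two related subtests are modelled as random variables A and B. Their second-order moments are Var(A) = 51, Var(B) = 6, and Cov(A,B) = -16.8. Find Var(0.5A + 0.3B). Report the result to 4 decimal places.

Var(0.5A + 0.3B) = (0.5)²·Var(A) + (0.3)²·Var(B) + 2·(0.5)·(0.3)·Cov(A,B)
= 0.25·51 + 0.09·6 + 0.3·-16.8 = 8.25

8.2500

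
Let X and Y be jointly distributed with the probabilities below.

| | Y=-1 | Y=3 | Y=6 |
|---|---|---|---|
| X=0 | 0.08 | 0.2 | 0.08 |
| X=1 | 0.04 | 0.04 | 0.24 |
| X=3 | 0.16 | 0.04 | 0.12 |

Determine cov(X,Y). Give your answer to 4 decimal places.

E[X] = 1.28,  E[Y] = 3.2
E[XY] = 3.56
cov(X,Y) = E[XY] − E[X]E[Y] = 3.56 − (1.28)(3.2) = -0.536

-0.5360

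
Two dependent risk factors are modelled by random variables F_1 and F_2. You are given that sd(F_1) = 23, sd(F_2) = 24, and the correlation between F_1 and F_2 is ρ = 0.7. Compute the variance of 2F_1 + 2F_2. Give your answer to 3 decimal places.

V(F_1) = (23)² = 529;  V(F_2) = (24)² = 576
Cov(F_1,F_2) = ρ·sd(F_1)·sd(F_2) = 0.7·23·24 = 386.4
V(2F_1 + 2F_2) = (2)²·V(F_1) + (2)²·V(F_2) + 2·(2)·(2)·Cov(F_1,F_2)
= 4·529 + 4·576 + 8·386.4 = 7511.2

7511.200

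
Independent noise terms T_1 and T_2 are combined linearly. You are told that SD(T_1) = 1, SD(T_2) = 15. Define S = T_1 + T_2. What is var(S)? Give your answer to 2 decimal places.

226.00

var(T_1) = 1, var(T_2) = 225
By independence, var(S) = (1)²var(T_1) + (1)²var(T_2)
= (1)²·1 + (1)²·225 = 226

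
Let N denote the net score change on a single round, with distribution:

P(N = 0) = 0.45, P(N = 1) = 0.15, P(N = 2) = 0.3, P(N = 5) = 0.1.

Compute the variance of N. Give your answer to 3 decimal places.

2.288

E[N] = (0)(0.45) + (1)(0.15) + (2)(0.3) + (5)(0.1) = 1.25
E[N²] = (0)²(0.45) + (1)²(0.15) + (2)²(0.3) + (5)²(0.1) = 3.85
Var(N) = E[N²] − (E[N])² = 3.85 − (1.25)² = 2.2875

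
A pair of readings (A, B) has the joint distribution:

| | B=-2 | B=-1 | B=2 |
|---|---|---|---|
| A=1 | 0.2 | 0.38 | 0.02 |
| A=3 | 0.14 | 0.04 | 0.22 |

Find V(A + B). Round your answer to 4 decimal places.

E[A] = 1.8,  E[B] = -0.62,  E[AB] = -0.38
V(A) = 4.2 − (1.8)² = 0.96;  V(B) = 2.74 − (-0.62)² = 2.3556
cov(A,B) = -0.38 − (1.8)(-0.62) = 0.736
V(A + B) = (1)²·0.96 + (1)²·2.3556 + 2·(1)·(1)·0.736 = 4.7876

4.7876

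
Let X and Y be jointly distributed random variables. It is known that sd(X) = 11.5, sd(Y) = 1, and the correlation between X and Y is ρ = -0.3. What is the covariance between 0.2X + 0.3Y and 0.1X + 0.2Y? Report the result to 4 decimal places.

var(X) = (11.5)² = 132.25;  var(Y) = (1)² = 1
Cov(X,Y) = ρ·sd(X)·sd(Y) = -0.3·11.5·1 = -3.45
Cov(0.2X + 0.3Y, 0.1X + 0.2Y) = (0.2)(0.1)var(X) + (0.3)(0.2)var(Y) + [(0.2)(0.2) + (0.3)(0.1)]Cov(X,Y)
= 0.02·132.25 + 0.06·1 + 0.07·-3.45 = 2.4635

2.4635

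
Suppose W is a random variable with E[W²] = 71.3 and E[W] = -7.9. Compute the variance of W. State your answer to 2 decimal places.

8.89

Var(W) = 71.3 − (-7.9)² = 8.89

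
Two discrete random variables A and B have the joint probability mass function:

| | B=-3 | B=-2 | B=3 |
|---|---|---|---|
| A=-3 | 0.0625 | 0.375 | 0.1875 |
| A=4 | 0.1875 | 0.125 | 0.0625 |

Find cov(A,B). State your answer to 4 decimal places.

E[A] = -0.375,  E[B] = -1
E[AB] = -1.375
cov(A,B) = E[AB] − E[A]E[B] = -1.375 − (-0.375)(-1) = -1.75

-1.7500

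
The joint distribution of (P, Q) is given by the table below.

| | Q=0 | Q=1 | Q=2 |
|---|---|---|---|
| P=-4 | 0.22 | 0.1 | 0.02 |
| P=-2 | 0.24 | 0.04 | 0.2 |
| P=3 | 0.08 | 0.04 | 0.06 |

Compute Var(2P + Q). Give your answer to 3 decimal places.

E[P] = -1.78,  E[Q] = 0.74,  E[PQ] = -0.96
Var(P) = 8.98 − (-1.78)² = 5.8116;  Var(Q) = 1.3 − (0.74)² = 0.7524
cov(P,Q) = -0.96 − (-1.78)(0.74) = 0.3572
Var(2P + Q) = (2)²·5.8116 + (1)²·0.7524 + 2·(2)·(1)·0.3572 = 25.4276

25.428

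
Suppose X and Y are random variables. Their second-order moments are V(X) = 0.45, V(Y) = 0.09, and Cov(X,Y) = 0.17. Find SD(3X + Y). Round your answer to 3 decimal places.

V(3X + Y) = (3)²·V(X) + (1)²·V(Y) + 2·(3)·(1)·Cov(X,Y)
= 9·0.45 + 1·0.09 + 6·0.17 = 5.16
SD(3X + Y) = √5.16 ≈ 2.272

2.272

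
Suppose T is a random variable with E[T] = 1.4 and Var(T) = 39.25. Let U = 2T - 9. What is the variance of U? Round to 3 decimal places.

157.000

Var(2T - 9) = (2)²·Var(T) = 4·39.25 = 157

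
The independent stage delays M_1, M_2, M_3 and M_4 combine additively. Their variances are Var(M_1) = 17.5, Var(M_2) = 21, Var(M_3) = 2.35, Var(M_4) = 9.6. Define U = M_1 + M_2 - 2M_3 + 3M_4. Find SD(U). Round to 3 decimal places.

By independence, Var(U) = (1)²Var(M_1) + (1)²Var(M_2) + (-2)²Var(M_3) + (3)²Var(M_4)
= (1)²·17.5 + (1)²·21 + (-2)²·2.35 + (3)²·9.6 = 134.3
SD(U) = √134.3 ≈ 11.589

11.589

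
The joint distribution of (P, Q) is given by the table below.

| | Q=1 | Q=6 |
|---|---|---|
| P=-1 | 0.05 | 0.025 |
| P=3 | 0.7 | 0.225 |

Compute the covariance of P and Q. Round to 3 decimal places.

-0.125

E[P] = 2.7,  E[Q] = 2.25
E[PQ] = 5.95
Cov(P,Q) = E[PQ] − E[P]E[Q] = 5.95 − (2.7)(2.25) = -0.125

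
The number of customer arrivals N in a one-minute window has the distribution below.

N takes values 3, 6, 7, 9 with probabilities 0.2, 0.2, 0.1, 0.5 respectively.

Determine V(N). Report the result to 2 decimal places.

E[N] = (3)(0.2) + (6)(0.2) + (7)(0.1) + (9)(0.5) = 7
E[N²] = (3)²(0.2) + (6)²(0.2) + (7)²(0.1) + (9)²(0.5) = 54.4
V(N) = E[N²] − (E[N])² = 54.4 − (7)² = 5.4

5.40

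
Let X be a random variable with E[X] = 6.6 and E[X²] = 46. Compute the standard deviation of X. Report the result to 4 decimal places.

1.5620

var(X) = 46 − (6.6)² = 2.44
SD(X) = √2.44 ≈ 1.5620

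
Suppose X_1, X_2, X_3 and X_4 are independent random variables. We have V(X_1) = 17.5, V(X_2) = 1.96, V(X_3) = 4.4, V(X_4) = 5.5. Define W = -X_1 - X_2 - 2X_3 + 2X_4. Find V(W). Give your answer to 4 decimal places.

59.0600

By independence, V(W) = (-1)²V(X_1) + (-1)²V(X_2) + (-2)²V(X_3) + (2)²V(X_4)
= (-1)²·17.5 + (-1)²·1.96 + (-2)²·4.4 + (2)²·5.5 = 59.06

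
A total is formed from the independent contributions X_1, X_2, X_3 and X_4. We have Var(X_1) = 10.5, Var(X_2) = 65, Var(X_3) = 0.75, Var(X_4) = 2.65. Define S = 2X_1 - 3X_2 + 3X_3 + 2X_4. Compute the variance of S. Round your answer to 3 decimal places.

644.350

By independence, Var(S) = (2)²Var(X_1) + (-3)²Var(X_2) + (3)²Var(X_3) + (2)²Var(X_4)
= (2)²·10.5 + (-3)²·65 + (3)²·0.75 + (2)²·2.65 = 644.35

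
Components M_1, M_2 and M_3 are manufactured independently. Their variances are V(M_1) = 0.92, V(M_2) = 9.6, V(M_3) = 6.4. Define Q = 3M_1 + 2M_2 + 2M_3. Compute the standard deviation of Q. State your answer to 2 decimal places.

8.50

By independence, V(Q) = (3)²V(M_1) + (2)²V(M_2) + (2)²V(M_3)
= (3)²·0.92 + (2)²·9.6 + (2)²·6.4 = 72.28
SD(Q) = √72.28 ≈ 8.50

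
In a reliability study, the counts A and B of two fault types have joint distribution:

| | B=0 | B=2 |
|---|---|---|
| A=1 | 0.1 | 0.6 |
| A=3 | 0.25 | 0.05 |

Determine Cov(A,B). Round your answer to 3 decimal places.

-0.580

E[A] = 1.6,  E[B] = 1.3
E[AB] = 1.5
Cov(A,B) = E[AB] − E[A]E[B] = 1.5 − (1.6)(1.3) = -0.58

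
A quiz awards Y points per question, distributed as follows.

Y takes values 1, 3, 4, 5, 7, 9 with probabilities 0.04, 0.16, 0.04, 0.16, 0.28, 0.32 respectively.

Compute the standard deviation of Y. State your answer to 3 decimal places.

2.412

E[Y] = (1)(0.04) + (3)(0.16) + (4)(0.04) + (5)(0.16) + (7)(0.28) + (9)(0.32) = 6.32
E[Y²] = (1)²(0.04) + (3)²(0.16) + (4)²(0.04) + (5)²(0.16) + (7)²(0.28) + (9)²(0.32) = 45.76
Var(Y) = E[Y²] − (E[Y])² = 45.76 − (6.32)² = 5.8176
sd(Y) = √5.8176 ≈ 2.412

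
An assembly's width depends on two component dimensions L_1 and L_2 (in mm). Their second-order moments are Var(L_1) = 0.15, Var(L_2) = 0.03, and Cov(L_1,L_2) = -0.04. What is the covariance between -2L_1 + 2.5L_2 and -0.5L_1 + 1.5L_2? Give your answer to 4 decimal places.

Cov(-2L_1 + 2.5L_2, -0.5L_1 + 1.5L_2) = (-2)(-0.5)Var(L_1) + (2.5)(1.5)Var(L_2) + [(-2)(1.5) + (2.5)(-0.5)]Cov(L_1,L_2)
= 1·0.15 + 3.75·0.03 + -4.25·-0.04 = 0.4325

0.4325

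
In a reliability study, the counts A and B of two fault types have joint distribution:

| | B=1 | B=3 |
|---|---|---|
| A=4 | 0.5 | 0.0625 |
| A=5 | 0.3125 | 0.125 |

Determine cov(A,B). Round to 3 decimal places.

E[A] = 4.4375,  E[B] = 1.375
E[AB] = 6.1875
cov(A,B) = E[AB] − E[A]E[B] = 6.1875 − (4.4375)(1.375) = 0.0859375

0.086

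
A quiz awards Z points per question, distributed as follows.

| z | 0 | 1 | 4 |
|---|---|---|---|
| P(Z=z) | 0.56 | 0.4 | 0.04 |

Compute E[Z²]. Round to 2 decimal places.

E[Z²] = (0)²(0.56) + (1)²(0.4) + (4)²(0.04) = 1.04

1.04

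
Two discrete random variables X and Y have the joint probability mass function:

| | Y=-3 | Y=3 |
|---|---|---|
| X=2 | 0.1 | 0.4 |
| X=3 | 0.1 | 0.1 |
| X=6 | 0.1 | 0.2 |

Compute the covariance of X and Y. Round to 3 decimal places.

-0.480

E[X] = 3.4,  E[Y] = 1.2
E[XY] = 3.6
cov(X,Y) = E[XY] − E[X]E[Y] = 3.6 − (3.4)(1.2) = -0.48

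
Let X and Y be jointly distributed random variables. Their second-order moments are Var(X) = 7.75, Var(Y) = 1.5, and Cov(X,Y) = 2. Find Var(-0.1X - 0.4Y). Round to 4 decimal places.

Var(-0.1X - 0.4Y) = (-0.1)²·Var(X) + (-0.4)²·Var(Y) + 2·(-0.1)·(-0.4)·Cov(X,Y)
= 0.01·7.75 + 0.16·1.5 + 0.08·2 = 0.4775

0.4775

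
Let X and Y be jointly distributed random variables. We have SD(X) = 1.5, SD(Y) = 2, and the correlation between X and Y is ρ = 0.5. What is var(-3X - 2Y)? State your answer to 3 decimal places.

var(X) = (1.5)² = 2.25;  var(Y) = (2)² = 4
Cov(X,Y) = ρ·SD(X)·SD(Y) = 0.5·1.5·2 = 1.5
var(-3X - 2Y) = (-3)²·var(X) + (-2)²·var(Y) + 2·(-3)·(-2)·Cov(X,Y)
= 9·2.25 + 4·4 + 12·1.5 = 54.25

54.250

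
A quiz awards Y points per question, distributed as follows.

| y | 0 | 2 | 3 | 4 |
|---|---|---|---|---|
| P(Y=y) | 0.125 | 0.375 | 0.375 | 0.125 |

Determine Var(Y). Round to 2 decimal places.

E[Y] = (0)(0.125) + (2)(0.375) + (3)(0.375) + (4)(0.125) = 2.375
E[Y²] = (0)²(0.125) + (2)²(0.375) + (3)²(0.375) + (4)²(0.125) = 6.875
Var(Y) = E[Y²] − (E[Y])² = 6.875 − (2.375)² = 1.234375

1.23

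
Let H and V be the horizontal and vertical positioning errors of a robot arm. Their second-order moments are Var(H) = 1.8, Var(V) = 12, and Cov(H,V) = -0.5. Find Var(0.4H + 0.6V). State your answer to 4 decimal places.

4.3680

Var(0.4H + 0.6V) = (0.4)²·Var(H) + (0.6)²·Var(V) + 2·(0.4)·(0.6)·Cov(H,V)
= 0.16·1.8 + 0.36·12 + 0.48·-0.5 = 4.368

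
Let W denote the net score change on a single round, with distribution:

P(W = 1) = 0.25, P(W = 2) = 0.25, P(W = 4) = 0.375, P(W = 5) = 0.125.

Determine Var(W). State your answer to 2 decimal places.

E[W] = (1)(0.25) + (2)(0.25) + (4)(0.375) + (5)(0.125) = 2.875
E[W²] = (1)²(0.25) + (2)²(0.25) + (4)²(0.375) + (5)²(0.125) = 10.375
Var(W) = E[W²] − (E[W])² = 10.375 − (2.875)² = 2.109375

2.11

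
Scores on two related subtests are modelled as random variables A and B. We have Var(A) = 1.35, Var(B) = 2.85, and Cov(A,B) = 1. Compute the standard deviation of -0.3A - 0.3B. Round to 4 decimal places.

Var(-0.3A - 0.3B) = (-0.3)²·Var(A) + (-0.3)²·Var(B) + 2·(-0.3)·(-0.3)·Cov(A,B)
= 0.09·1.35 + 0.09·2.85 + 0.18·1 = 0.558
sd(-0.3A - 0.3B) = √0.558 ≈ 0.7470

0.7470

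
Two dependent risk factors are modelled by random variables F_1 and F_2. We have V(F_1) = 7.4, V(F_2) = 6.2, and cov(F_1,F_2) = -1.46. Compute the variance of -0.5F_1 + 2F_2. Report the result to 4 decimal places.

V(-0.5F_1 + 2F_2) = (-0.5)²·V(F_1) + (2)²·V(F_2) + 2·(-0.5)·(2)·cov(F_1,F_2)
= 0.25·7.4 + 4·6.2 + -2·-1.46 = 29.57

29.5700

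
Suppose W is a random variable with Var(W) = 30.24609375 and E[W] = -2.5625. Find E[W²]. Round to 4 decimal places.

36.8125

E[W²] = Var(W) + (E[W])² = 30.24609375 + (-2.5625)² = 36.8125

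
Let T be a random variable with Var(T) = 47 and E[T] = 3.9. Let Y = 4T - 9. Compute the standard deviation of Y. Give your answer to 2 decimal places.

Var(4T - 9) = (4)²·47 = 752
SD(Y) = √752 ≈ 27.42

27.42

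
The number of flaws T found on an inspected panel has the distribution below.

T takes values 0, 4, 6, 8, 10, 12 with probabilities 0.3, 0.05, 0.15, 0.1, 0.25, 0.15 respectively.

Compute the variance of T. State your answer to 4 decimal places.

E[T] = (0)(0.3) + (4)(0.05) + (6)(0.15) + (8)(0.1) + (10)(0.25) + (12)(0.15) = 6.2
E[T²] = (0)²(0.3) + (4)²(0.05) + (6)²(0.15) + (8)²(0.1) + (10)²(0.25) + (12)²(0.15) = 59.2
Var(T) = E[T²] − (E[T])² = 59.2 − (6.2)² = 20.76

20.7600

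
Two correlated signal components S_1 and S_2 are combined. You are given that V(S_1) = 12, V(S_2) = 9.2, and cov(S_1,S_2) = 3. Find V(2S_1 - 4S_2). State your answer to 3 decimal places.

147.200

V(2S_1 - 4S_2) = (2)²·V(S_1) + (-4)²·V(S_2) + 2·(2)·(-4)·cov(S_1,S_2)
= 4·12 + 16·9.2 + -16·3 = 147.2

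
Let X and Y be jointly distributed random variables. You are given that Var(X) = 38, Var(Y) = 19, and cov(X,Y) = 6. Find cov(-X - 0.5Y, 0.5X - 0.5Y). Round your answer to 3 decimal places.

cov(-X - 0.5Y, 0.5X - 0.5Y) = (-1)(0.5)Var(X) + (-0.5)(-0.5)Var(Y) + [(-1)(-0.5) + (-0.5)(0.5)]cov(X,Y)
= -0.5·38 + 0.25·19 + 0.25·6 = -12.75

-12.750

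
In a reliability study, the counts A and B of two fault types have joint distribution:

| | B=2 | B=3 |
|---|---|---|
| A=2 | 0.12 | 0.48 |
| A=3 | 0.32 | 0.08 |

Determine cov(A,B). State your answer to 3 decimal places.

E[A] = 2.4,  E[B] = 2.56
E[AB] = 6
cov(A,B) = E[AB] − E[A]E[B] = 6 − (2.4)(2.56) = -0.144

-0.144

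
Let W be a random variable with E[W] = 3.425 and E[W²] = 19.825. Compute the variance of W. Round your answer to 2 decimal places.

8.09

Var(W) = 19.825 − (3.425)² = 8.094375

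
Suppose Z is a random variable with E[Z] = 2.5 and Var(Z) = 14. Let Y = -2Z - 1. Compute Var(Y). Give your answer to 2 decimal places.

56.00

Var(-2Z - 1) = (-2)²·Var(Z) = 4·14 = 56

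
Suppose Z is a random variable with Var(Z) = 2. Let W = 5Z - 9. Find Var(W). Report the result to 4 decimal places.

Var(5Z - 9) = (5)²·Var(Z) = 25·2 = 50

50.0000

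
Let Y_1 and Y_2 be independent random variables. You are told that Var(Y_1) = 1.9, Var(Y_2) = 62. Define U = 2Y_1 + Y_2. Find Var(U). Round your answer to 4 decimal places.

By independence, Var(U) = (2)²Var(Y_1) + (1)²Var(Y_2)
= (2)²·1.9 + (1)²·62 = 69.6

69.6000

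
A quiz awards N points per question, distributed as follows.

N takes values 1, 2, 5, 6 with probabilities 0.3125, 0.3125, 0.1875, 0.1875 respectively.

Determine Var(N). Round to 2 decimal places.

4.00

E[N] = (1)(0.3125) + (2)(0.3125) + (5)(0.1875) + (6)(0.1875) = 3
E[N²] = (1)²(0.3125) + (2)²(0.3125) + (5)²(0.1875) + (6)²(0.1875) = 13
Var(N) = E[N²] − (E[N])² = 13 − (3)² = 4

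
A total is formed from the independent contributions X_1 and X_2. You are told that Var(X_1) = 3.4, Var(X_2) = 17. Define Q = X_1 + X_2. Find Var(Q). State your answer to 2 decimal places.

20.40

By independence, Var(Q) = (1)²Var(X_1) + (1)²Var(X_2)
= (1)²·3.4 + (1)²·17 = 20.4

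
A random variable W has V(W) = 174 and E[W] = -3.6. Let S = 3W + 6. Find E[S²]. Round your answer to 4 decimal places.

E[3W + 6] = 3·-3.6 + 6 = -4.8
V(3W + 6) = (3)²·174 = 1566
E[S²] = V(S) + (E[S])² = 1566 + (-4.8)² = 1589.04

1589.0400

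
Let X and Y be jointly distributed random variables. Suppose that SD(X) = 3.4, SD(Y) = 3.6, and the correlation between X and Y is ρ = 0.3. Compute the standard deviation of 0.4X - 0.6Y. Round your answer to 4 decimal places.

2.1801

var(X) = (3.4)² = 11.56;  var(Y) = (3.6)² = 12.96
Cov(X,Y) = ρ·SD(X)·SD(Y) = 0.3·3.4·3.6 = 3.672
var(0.4X - 0.6Y) = (0.4)²·var(X) + (-0.6)²·var(Y) + 2·(0.4)·(-0.6)·Cov(X,Y)
= 0.16·11.56 + 0.36·12.96 + -0.48·3.672 = 4.75264
SD(0.4X - 0.6Y) = √4.75264 ≈ 2.1801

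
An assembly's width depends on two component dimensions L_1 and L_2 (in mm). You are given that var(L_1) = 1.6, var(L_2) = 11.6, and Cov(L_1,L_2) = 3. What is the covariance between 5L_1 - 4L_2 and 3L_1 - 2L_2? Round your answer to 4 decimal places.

Cov(5L_1 - 4L_2, 3L_1 - 2L_2) = (5)(3)var(L_1) + (-4)(-2)var(L_2) + [(5)(-2) + (-4)(3)]Cov(L_1,L_2)
= 15·1.6 + 8·11.6 + -22·3 = 50.8

50.8000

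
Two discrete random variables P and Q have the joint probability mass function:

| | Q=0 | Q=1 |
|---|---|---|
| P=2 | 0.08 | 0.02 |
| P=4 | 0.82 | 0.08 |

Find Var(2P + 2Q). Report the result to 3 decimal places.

E[P] = 3.8,  E[Q] = 0.1,  E[PQ] = 0.36
Var(P) = 14.8 − (3.8)² = 0.36;  Var(Q) = 0.1 − (0.1)² = 0.09
Cov(P,Q) = 0.36 − (3.8)(0.1) = -0.02
Var(2P + 2Q) = (2)²·0.36 + (2)²·0.09 + 2·(2)·(2)·-0.02 = 1.64

1.640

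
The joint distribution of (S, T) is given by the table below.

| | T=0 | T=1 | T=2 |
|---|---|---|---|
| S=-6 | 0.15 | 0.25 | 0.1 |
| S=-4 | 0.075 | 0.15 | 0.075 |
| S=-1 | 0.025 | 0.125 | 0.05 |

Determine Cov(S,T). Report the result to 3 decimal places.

E[S] = -4.4,  E[T] = 0.975
E[ST] = -4.125
Cov(S,T) = E[ST] − E[S]E[T] = -4.125 − (-4.4)(0.975) = 0.165

0.165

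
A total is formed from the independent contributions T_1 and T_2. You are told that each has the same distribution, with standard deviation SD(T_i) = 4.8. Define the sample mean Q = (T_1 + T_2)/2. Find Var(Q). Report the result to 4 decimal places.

Var(T_i) = (4.8)² = 23.04
By independence, Var(Q) = (0.5)²Var(T_1) + (0.5)²Var(T_2)
= (0.5)²·23.04 + (0.5)²·23.04 = 11.52

11.5200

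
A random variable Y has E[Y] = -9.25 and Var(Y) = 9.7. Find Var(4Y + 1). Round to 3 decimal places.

155.200

Var(4Y + 1) = (4)²·Var(Y) = 16·9.7 = 155.2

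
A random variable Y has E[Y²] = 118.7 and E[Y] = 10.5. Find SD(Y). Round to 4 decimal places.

Var(Y) = 118.7 − (10.5)² = 8.45
SD(Y) = √8.45 ≈ 2.9069

2.9069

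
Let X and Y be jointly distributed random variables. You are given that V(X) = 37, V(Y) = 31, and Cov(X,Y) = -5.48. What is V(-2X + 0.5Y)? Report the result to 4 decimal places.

166.7100

V(-2X + 0.5Y) = (-2)²·V(X) + (0.5)²·V(Y) + 2·(-2)·(0.5)·Cov(X,Y)
= 4·37 + 0.25·31 + -2·-5.48 = 166.71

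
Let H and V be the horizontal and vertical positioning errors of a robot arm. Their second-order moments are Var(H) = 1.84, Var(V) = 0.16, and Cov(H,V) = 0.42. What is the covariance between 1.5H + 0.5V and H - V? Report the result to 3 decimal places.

Cov(1.5H + 0.5V, H - V) = (1.5)(1)Var(H) + (0.5)(-1)Var(V) + [(1.5)(-1) + (0.5)(1)]Cov(H,V)
= 1.5·1.84 + -0.5·0.16 + -1·0.42 = 2.26

2.260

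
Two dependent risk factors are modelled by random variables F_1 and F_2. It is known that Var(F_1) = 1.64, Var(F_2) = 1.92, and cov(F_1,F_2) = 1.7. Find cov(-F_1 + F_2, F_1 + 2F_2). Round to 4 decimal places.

0.5000

cov(-F_1 + F_2, F_1 + 2F_2) = (-1)(1)Var(F_1) + (1)(2)Var(F_2) + [(-1)(2) + (1)(1)]cov(F_1,F_2)
= -1·1.64 + 2·1.92 + -1·1.7 = 0.5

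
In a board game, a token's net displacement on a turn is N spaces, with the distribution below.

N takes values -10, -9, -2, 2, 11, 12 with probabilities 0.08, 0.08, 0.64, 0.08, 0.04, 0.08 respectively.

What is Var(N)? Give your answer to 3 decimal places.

E[N] = (-10)(0.08) + (-9)(0.08) + (-2)(0.64) + (2)(0.08) + (11)(0.04) + (12)(0.08) = -1.24
E[N²] = (-10)²(0.08) + (-9)²(0.08) + (-2)²(0.64) + (2)²(0.08) + (11)²(0.04) + (12)²(0.08) = 33.72
Var(N) = E[N²] − (E[N])² = 33.72 − (-1.24)² = 32.1824

32.182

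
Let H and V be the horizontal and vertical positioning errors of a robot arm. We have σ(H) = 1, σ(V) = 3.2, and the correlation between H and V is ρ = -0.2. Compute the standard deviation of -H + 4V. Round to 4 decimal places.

13.0369

Var(H) = (1)² = 1;  Var(V) = (3.2)² = 10.24
cov(H,V) = ρ·σ(H)·σ(V) = -0.2·1·3.2 = -0.64
Var(-H + 4V) = (-1)²·Var(H) + (4)²·Var(V) + 2·(-1)·(4)·cov(H,V)
= 1·1 + 16·10.24 + -8·-0.64 = 169.96
σ(-H + 4V) = √169.96 ≈ 13.0369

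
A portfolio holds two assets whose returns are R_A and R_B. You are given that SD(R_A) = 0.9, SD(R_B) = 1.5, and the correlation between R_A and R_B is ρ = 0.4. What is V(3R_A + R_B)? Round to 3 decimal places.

12.780

V(R_A) = (0.9)² = 0.81;  V(R_B) = (1.5)² = 2.25
Cov(R_A,R_B) = ρ·SD(R_A)·SD(R_B) = 0.4·0.9·1.5 = 0.54
V(3R_A + R_B) = (3)²·V(R_A) + (1)²·V(R_B) + 2·(3)·(1)·Cov(R_A,R_B)
= 9·0.81 + 1·2.25 + 6·0.54 = 12.78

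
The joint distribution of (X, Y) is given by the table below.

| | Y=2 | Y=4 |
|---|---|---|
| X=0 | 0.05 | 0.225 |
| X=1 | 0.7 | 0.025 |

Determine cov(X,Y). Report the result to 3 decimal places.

-0.313

E[X] = 0.725,  E[Y] = 2.5
E[XY] = 1.5
cov(X,Y) = E[XY] − E[X]E[Y] = 1.5 − (0.725)(2.5) = -0.3125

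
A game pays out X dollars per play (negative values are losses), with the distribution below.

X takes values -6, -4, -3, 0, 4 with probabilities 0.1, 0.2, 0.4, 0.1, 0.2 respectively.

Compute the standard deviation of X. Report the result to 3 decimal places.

3.219

E[X] = (-6)(0.1) + (-4)(0.2) + (-3)(0.4) + (0)(0.1) + (4)(0.2) = -1.8
E[X²] = (-6)²(0.1) + (-4)²(0.2) + (-3)²(0.4) + (0)²(0.1) + (4)²(0.2) = 13.6
Var(X) = E[X²] − (E[X])² = 13.6 − (-1.8)² = 10.36
SD(X) = √10.36 ≈ 3.219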